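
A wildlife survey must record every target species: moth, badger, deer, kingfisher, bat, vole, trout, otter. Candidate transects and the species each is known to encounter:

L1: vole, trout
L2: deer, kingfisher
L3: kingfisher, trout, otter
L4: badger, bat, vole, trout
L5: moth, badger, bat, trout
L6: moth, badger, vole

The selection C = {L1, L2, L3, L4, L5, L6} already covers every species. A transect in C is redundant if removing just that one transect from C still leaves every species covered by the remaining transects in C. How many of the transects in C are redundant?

Drop L1: the rest still cover every species — redundant.
Drop L2: deer uncovered — not redundant.
Drop L3: otter uncovered — not redundant.
Drop L4: the rest still cover every species — redundant.
Drop L5: the rest still cover every species — redundant.
Drop L6: the rest still cover every species — redundant.
4 redundant: L1, L4, L5, L6.

4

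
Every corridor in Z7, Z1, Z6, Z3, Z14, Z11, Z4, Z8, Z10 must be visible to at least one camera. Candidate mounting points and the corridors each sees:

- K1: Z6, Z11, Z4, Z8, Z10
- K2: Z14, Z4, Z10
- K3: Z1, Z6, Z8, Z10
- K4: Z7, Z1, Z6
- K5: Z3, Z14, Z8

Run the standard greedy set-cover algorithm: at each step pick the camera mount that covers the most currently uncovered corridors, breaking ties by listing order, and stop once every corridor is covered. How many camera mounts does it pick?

Pick 1: K1 covers 5 new corridors (Z6, Z11, Z4, Z8, Z10).
Pick 2: K4 covers 2 new corridors (Z7, Z1).
Pick 3: K5 covers 2 new corridors (Z3, Z14).
Greedy uses 3 camera mounts.

3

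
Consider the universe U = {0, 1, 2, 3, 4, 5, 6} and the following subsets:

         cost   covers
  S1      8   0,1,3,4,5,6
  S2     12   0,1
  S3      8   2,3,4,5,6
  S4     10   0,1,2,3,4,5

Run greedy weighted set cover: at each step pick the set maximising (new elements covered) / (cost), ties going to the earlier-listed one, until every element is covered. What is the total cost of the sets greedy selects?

Pick 1: S1 adds 6 new (0, 1, 3, 4, 5, 6) at cost 8 (ratio 6/8).
Pick 2: S3 adds 1 new (2) at cost 8 (ratio 1/8).
Greedy total cost: 8 + 8 = 16.

16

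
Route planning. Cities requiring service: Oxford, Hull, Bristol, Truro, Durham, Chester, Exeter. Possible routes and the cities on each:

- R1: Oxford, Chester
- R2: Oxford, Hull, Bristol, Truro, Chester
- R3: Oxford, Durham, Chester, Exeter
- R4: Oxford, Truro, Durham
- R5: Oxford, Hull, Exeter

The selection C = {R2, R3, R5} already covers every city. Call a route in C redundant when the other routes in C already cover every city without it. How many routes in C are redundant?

Drop R2: Bristol, Truro uncovered — not redundant.
Drop R3: Durham uncovered — not redundant.
Drop R5: the rest still cover every city — redundant.
1 redundant: R5.

1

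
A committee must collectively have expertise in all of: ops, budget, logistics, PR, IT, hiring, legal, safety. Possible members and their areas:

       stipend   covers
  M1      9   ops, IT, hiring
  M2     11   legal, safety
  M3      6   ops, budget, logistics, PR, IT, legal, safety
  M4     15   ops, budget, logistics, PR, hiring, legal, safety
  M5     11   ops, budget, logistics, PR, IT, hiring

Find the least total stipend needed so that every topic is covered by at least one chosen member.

M1, M3 cover every topic at stipend 9 + 6 = 15.
Any cover uses at least 2 members; among all covering selections none totals below 15.

15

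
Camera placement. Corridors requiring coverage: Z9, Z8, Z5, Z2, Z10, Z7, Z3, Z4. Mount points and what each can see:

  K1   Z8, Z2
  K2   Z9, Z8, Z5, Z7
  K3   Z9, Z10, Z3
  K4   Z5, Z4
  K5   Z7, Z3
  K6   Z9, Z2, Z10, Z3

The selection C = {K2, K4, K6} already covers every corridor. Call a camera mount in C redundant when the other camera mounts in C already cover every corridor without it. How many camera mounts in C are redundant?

0

Drop K2: Z8, Z7 uncovered — not redundant.
Drop K4: Z4 uncovered — not redundant.
Drop K6: Z2, Z10, Z3 uncovered — not redundant.
None of the camera mounts in C is redundant.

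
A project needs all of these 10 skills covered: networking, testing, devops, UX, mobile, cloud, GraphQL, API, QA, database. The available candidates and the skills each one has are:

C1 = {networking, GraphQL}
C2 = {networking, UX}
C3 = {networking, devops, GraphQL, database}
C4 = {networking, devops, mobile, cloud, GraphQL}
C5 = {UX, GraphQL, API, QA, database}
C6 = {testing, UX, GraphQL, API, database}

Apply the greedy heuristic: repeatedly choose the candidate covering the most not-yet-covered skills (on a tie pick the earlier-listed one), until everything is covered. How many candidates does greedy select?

Pick 1: C4 covers 5 new skills (networking, devops, mobile, cloud, GraphQL).
Pick 2: C5 covers 4 new skills (UX, API, QA, database).
Pick 3: C6 covers 1 new skills (testing).
Greedy uses 3 candidates.

3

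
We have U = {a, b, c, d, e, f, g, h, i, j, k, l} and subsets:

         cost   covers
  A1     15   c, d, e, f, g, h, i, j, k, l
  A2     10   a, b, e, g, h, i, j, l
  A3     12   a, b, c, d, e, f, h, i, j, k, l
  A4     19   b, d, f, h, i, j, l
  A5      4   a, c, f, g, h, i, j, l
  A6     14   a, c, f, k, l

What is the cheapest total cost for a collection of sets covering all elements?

16

A3, A5 cover every element at cost 12 + 4 = 16.
Any cover uses at least 2 sets; among all covering selections none totals below 16.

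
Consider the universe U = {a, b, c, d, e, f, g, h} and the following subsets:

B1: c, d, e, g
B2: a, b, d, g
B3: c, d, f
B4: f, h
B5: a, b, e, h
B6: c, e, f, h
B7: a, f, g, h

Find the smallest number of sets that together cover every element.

B2, B6 together cover {a, b, c, d, e, f, g, h} — every element.
No single set contains all 8 elements, so 2 is optimal.
Greedy (largest uncovered first) would take B1, B5, B3 — 3 sets — but 2 suffice.

2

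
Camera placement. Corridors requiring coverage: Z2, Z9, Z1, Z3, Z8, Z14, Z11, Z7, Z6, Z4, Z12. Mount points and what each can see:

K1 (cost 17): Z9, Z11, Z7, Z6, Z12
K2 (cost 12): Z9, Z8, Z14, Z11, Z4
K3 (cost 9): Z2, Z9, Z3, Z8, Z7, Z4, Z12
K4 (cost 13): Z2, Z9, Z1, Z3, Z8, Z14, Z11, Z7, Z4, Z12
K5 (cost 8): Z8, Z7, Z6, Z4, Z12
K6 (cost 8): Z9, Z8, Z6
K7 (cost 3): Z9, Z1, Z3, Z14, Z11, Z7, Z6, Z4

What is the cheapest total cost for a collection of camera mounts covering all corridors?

K3, K7 cover every corridor at cost 9 + 3 = 12.
Any cover uses at least 2 camera mounts; among all covering selections none totals below 12.

12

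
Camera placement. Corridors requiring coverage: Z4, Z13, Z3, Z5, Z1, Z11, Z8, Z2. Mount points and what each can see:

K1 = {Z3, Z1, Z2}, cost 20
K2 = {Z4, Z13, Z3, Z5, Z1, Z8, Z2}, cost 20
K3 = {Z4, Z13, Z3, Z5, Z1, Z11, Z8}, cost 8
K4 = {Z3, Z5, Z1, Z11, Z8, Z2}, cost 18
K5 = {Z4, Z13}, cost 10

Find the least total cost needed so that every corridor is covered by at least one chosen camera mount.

K3, K4 cover every corridor at cost 8 + 18 = 26.
Any cover uses at least 2 camera mounts; among all covering selections none totals below 26.

26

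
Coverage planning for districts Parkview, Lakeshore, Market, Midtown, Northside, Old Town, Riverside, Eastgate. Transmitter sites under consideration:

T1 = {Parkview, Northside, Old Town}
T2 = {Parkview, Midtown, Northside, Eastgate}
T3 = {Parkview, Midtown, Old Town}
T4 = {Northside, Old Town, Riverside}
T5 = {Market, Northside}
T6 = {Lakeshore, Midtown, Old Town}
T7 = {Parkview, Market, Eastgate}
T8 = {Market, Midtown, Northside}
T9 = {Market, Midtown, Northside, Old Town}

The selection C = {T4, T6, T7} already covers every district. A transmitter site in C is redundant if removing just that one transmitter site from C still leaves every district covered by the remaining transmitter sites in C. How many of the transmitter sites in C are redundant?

Drop T4: Northside, Riverside uncovered — not redundant.
Drop T6: Lakeshore, Midtown uncovered — not redundant.
Drop T7: Parkview, Market, Eastgate uncovered — not redundant.
None of the transmitter sites in C is redundant.

0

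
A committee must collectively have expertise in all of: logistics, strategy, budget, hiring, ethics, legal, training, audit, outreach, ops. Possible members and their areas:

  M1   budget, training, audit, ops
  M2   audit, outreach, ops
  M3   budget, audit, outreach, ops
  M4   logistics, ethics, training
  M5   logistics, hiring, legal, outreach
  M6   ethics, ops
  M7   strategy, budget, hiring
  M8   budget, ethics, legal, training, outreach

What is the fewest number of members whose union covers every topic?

4

M1, M4, M5, M7 together cover {logistics, strategy, budget, hiring, ethics, legal, training, audit, outreach, ops} — every topic.
No 3 of the 8 members cover everything (all 56 triples fall short), so 4 is minimum.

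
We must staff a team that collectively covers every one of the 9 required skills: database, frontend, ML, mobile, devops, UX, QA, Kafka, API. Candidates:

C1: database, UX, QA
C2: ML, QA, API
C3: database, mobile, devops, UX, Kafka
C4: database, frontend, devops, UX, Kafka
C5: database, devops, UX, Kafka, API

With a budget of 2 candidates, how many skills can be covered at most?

Choosing C2, C3 covers {database, ML, mobile, devops, UX, QA, Kafka, API} — 8 skills.
No choice of 2 candidates does better; here frontend is left uncovered.

8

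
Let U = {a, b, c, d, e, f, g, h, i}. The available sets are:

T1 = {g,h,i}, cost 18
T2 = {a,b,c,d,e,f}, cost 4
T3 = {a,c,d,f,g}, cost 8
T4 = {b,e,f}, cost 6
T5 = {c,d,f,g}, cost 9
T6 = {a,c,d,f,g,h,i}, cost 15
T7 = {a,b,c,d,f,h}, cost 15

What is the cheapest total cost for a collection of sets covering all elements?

19

T2, T6 cover every element at cost 4 + 15 = 19.
Any cover uses at least 2 sets; among all covering selections none totals below 19.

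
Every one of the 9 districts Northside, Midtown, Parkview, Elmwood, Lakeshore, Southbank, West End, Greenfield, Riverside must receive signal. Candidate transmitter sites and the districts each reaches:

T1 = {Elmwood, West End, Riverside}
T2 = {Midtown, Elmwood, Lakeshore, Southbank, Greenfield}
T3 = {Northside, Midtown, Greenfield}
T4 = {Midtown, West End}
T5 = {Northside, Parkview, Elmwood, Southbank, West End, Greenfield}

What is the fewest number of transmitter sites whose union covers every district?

3

T1, T2, T5 together cover {Northside, Midtown, Parkview, Elmwood, Lakeshore, Southbank, West End, Greenfield, Riverside} — every district.
No 2 of the 5 transmitter sites cover everything (all 10 pairs fall short), so 3 is minimum.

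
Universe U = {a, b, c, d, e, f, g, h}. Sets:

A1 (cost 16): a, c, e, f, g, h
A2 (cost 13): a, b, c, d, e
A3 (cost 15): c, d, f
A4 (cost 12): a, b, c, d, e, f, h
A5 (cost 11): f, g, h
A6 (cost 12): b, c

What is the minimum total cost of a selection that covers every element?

23

A4, A5 cover every element at cost 12 + 11 = 23.
Any cover uses at least 2 sets; among all covering selections none totals below 23.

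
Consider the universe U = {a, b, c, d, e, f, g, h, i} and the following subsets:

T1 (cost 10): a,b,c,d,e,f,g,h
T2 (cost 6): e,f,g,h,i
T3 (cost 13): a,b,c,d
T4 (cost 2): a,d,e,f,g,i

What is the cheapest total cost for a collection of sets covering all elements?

12

T1, T4 cover every element at cost 10 + 2 = 12.
Any cover uses at least 2 sets; among all covering selections none totals below 12.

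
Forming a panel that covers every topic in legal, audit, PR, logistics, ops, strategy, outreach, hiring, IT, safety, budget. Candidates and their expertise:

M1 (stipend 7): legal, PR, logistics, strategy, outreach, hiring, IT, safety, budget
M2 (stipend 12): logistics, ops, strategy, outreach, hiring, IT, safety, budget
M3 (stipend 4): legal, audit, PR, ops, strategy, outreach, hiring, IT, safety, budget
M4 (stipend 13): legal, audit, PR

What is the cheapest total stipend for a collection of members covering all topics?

11

M1, M3 cover every topic at stipend 7 + 4 = 11.
Any cover uses at least 2 members; among all covering selections none totals below 11.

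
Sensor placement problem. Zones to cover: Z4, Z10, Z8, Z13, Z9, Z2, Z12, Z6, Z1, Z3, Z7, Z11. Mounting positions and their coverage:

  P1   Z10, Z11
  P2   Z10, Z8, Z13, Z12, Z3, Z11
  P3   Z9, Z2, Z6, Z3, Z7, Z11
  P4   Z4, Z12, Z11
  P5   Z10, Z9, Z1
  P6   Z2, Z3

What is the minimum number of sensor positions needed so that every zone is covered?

4

P2, P3, P4, P5 together cover {Z4, Z10, Z8, Z13, Z9, Z2, Z12, Z6, Z1, Z3, Z7, Z11} — every zone.
No 3 of the 6 sensor positions cover everything (all 20 triples fall short), so 4 is minimum.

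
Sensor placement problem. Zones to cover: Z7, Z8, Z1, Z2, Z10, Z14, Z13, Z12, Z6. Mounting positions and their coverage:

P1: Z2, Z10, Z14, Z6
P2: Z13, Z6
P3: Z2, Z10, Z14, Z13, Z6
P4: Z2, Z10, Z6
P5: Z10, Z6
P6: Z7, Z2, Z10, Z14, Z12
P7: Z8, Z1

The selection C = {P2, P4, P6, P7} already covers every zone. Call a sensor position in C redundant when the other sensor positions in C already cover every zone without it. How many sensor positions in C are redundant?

1

Drop P2: Z13 uncovered — not redundant.
Drop P4: the rest still cover every zone — redundant.
Drop P6: Z7, Z14, Z12 uncovered — not redundant.
Drop P7: Z8, Z1 uncovered — not redundant.
1 redundant: P4.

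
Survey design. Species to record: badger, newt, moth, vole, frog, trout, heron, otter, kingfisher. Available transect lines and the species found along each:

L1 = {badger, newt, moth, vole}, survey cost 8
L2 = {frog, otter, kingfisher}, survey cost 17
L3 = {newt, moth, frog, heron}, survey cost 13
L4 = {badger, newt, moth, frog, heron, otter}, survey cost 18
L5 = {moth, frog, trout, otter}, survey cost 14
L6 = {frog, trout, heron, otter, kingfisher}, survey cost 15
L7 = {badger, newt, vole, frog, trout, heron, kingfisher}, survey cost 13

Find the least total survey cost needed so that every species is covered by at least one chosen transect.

23

L1, L6 cover every species at survey cost 8 + 15 = 23.
Any cover uses at least 2 transects; among all covering selections none totals below 23.
Greedy by coverage-per-survey cost would pick L7, L5 for 27 — worse than the optimum 23.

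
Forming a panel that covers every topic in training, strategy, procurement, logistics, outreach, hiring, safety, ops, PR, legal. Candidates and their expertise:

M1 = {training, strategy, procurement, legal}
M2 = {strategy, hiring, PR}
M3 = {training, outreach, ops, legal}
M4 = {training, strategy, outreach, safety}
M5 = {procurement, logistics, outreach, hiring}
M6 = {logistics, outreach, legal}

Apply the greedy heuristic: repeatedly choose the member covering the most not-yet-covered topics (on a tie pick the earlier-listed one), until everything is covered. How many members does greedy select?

5

Pick 1: M1 covers 4 new topics (training, strategy, procurement, legal).
Pick 2: M5 covers 3 new topics (logistics, outreach, hiring).
Pick 3: M2 covers 1 new topics (PR).
Pick 4: M3 covers 1 new topics (ops).
Pick 5: M4 covers 1 new topics (safety).
Greedy uses 5 members. (The true minimum is 4.)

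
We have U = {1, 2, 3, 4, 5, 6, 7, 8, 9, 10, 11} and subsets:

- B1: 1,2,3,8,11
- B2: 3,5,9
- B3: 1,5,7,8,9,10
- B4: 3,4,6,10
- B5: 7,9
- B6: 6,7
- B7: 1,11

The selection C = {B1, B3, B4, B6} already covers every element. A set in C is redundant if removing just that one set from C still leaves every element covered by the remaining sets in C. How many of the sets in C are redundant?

1

Drop B1: 2, 11 uncovered — not redundant.
Drop B3: 5, 9 uncovered — not redundant.
Drop B4: 4 uncovered — not redundant.
Drop B6: the rest still cover every element — redundant.
1 redundant: B6.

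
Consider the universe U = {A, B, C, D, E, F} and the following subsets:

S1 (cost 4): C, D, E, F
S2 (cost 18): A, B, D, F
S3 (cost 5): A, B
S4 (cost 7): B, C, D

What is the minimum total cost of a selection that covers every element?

9

S1, S3 cover every element at cost 4 + 5 = 9.
Any cover uses at least 2 sets; among all covering selections none totals below 9.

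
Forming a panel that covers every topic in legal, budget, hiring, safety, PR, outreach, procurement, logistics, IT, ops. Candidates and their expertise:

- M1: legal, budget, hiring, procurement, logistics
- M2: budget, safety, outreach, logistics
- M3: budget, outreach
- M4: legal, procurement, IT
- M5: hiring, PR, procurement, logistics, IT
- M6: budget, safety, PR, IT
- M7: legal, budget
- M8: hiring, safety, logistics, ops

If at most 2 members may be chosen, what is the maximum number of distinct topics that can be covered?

Choosing M1, M6 covers {legal, budget, hiring, safety, PR, procurement, logistics, IT} — 8 topics.
No choice of 2 members does better; here outreach, ops are left uncovered.

8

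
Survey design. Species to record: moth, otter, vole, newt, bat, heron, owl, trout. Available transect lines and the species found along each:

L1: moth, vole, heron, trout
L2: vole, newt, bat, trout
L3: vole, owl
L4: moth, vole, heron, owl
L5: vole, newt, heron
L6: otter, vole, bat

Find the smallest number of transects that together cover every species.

L2, L4, L6 together cover {moth, otter, vole, newt, bat, heron, owl, trout} — every species.
No 2 of the 6 transects cover everything (all 15 pairs fall short), so 3 is minimum.

3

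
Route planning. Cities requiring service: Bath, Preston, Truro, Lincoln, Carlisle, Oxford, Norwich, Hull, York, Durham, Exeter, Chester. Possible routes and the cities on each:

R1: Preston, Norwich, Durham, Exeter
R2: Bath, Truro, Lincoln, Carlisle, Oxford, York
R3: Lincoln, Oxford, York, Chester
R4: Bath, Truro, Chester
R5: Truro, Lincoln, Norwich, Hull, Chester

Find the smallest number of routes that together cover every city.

3

R1, R2, R5 together cover {Bath, Preston, Truro, Lincoln, Carlisle, Oxford, Norwich, Hull, York, Durham, Exeter, Chester} — every city.
No 2 of the 5 routes cover everything (all 10 pairs fall short), so 3 is minimum.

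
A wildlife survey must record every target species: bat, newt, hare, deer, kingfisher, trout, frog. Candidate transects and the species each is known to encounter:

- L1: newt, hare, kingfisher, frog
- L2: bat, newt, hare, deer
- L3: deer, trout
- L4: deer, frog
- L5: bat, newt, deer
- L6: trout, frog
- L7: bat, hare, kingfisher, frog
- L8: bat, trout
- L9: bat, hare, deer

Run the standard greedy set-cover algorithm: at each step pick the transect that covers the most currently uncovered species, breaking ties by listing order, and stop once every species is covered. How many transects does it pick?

Pick 1: L1 covers 4 new species (newt, hare, kingfisher, frog).
Pick 2: L2 covers 2 new species (bat, deer).
Pick 3: L3 covers 1 new species (trout).
Greedy uses 3 transects.

3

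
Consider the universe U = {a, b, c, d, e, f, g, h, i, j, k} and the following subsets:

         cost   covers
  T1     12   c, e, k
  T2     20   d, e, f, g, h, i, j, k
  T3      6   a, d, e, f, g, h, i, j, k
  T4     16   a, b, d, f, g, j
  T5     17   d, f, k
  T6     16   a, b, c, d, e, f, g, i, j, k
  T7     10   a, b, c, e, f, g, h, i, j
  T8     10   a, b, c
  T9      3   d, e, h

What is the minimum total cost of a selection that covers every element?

T3, T7 cover every element at cost 6 + 10 = 16.
Any cover uses at least 2 sets; among all covering selections none totals below 16.

16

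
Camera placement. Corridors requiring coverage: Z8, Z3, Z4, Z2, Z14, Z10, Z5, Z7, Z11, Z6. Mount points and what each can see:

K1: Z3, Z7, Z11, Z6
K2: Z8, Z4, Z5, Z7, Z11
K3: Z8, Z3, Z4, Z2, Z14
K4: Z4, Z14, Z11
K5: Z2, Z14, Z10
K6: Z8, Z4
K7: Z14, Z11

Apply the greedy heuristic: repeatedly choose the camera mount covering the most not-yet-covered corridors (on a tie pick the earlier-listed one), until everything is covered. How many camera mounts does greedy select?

4

Pick 1: K2 covers 5 new corridors (Z8, Z4, Z5, Z7, Z11).
Pick 2: K3 covers 3 new corridors (Z3, Z2, Z14).
Pick 3: K1 covers 1 new corridors (Z6).
Pick 4: K5 covers 1 new corridors (Z10).
Greedy uses 4 camera mounts. (The true minimum is 3.)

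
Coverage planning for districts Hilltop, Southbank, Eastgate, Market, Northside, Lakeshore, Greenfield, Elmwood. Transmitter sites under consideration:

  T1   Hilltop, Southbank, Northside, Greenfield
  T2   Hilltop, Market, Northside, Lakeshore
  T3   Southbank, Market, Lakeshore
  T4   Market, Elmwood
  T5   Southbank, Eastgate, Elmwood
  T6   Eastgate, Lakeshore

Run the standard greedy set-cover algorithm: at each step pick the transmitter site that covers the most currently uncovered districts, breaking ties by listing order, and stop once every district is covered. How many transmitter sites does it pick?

Pick 1: T1 covers 4 new districts (Hilltop, Southbank, Northside, Greenfield).
Pick 2: T2 covers 2 new districts (Market, Lakeshore).
Pick 3: T5 covers 2 new districts (Eastgate, Elmwood).
Greedy uses 3 transmitter sites.

3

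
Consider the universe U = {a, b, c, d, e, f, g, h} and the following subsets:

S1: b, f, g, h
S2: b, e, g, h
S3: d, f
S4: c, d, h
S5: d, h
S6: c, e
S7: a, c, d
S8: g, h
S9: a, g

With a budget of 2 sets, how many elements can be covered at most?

7

Choosing S1, S7 covers {a, b, c, d, f, g, h} — 7 elements.
No choice of 2 sets does better; here e is left uncovered.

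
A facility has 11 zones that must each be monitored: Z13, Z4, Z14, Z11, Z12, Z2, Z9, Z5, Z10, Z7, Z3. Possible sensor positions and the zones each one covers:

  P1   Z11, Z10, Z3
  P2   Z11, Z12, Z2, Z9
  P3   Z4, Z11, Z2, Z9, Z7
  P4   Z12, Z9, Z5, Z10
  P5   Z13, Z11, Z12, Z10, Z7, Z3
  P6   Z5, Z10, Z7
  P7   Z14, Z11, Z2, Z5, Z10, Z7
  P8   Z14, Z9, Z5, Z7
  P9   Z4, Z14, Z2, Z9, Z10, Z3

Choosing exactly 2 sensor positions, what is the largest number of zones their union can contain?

10

Choosing P5, P9 covers {Z13, Z4, Z14, Z11, Z12, Z2, Z9, Z10, Z7, Z3} — 10 zones.
No choice of 2 sensor positions does better; here Z5 is left uncovered.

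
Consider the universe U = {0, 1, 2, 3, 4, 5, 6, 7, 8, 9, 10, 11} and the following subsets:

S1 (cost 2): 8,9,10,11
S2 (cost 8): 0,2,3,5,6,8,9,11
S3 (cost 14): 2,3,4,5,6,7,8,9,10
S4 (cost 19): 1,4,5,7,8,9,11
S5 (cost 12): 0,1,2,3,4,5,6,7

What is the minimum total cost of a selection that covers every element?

14

S1, S5 cover every element at cost 2 + 12 = 14.
Any cover uses at least 2 sets; among all covering selections none totals below 14.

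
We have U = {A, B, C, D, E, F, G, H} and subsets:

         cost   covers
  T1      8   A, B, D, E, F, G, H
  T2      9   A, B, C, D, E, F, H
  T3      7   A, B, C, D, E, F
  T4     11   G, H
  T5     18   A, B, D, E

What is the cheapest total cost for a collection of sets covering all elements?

T1, T3 cover every element at cost 8 + 7 = 15.
Any cover uses at least 2 sets; among all covering selections none totals below 15.

15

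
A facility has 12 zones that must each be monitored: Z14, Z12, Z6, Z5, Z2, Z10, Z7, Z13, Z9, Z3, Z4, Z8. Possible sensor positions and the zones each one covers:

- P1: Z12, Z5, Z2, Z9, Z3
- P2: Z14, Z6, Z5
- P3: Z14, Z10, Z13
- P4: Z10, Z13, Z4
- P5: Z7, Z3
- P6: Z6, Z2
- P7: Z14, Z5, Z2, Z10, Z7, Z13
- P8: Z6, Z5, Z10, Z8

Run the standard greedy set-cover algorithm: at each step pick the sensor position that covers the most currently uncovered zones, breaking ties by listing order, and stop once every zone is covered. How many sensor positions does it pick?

Pick 1: P7 covers 6 new zones (Z14, Z5, Z2, Z10, Z7, Z13).
Pick 2: P1 covers 3 new zones (Z12, Z9, Z3).
Pick 3: P8 covers 2 new zones (Z6, Z8).
Pick 4: P4 covers 1 new zones (Z4).
Greedy uses 4 sensor positions.

4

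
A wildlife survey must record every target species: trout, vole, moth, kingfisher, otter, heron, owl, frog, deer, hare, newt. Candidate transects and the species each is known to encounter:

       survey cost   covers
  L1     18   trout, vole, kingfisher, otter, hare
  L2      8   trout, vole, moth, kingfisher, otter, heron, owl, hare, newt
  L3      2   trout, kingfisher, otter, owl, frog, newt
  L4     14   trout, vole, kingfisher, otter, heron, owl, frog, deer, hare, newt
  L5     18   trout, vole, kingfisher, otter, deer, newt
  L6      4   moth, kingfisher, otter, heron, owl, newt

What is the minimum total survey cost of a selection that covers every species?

L4, L6 cover every species at survey cost 14 + 4 = 18.
Any cover uses at least 2 transects; among all covering selections none totals below 18.
Greedy by coverage-per-survey cost would pick L3, L2, L4 for 24 — worse than the optimum 18.

18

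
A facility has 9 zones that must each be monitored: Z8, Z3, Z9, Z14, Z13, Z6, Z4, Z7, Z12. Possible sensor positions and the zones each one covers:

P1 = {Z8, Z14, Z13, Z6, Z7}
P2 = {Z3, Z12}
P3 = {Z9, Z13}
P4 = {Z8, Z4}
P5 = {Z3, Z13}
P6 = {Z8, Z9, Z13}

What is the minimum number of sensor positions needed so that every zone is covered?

4

P1, P2, P3, P4 together cover {Z8, Z3, Z9, Z14, Z13, Z6, Z4, Z7, Z12} — every zone.
No 3 of the 6 sensor positions cover everything (all 20 triples fall short), so 4 is minimum.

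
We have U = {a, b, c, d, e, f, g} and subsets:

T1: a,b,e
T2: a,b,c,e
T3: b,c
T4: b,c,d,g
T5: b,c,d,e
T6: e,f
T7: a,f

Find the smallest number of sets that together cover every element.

T1, T4, T6 together cover {a, b, c, d, e, f, g} — every element.
No 2 of the 7 sets cover everything (all 21 pairs fall short), so 3 is minimum.

3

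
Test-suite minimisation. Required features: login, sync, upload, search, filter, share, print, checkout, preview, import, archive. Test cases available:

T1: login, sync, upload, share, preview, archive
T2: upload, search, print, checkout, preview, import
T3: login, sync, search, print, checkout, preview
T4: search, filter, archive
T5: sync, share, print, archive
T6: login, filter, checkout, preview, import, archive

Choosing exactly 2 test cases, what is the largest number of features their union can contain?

Choosing T1, T2 covers {login, sync, upload, search, share, print, checkout, preview, import, archive} — 10 features.
No choice of 2 test cases does better; here filter is left uncovered.

10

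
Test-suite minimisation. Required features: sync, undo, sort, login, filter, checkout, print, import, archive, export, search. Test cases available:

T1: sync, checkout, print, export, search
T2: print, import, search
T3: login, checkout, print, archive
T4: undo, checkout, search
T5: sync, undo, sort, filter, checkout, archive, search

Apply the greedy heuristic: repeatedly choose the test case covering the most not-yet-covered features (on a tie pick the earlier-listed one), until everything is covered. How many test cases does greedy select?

4

Pick 1: T5 covers 7 new features (sync, undo, sort, filter, checkout, archive, search).
Pick 2: T1 covers 2 new features (print, export).
Pick 3: T2 covers 1 new features (import).
Pick 4: T3 covers 1 new features (login).
Greedy uses 4 test cases.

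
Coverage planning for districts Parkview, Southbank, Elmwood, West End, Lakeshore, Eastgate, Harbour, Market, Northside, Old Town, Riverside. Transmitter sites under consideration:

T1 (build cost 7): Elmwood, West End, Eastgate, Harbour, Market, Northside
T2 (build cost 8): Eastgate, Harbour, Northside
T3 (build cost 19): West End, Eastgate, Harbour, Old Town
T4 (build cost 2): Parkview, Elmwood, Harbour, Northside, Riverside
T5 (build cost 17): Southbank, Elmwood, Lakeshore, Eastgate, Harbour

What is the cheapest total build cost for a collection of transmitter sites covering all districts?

T1, T3, T4, T5 cover every district at build cost 7 + 19 + 2 + 17 = 45.
Any cover uses at least 4 transmitter sites; among all covering selections none totals below 45.

45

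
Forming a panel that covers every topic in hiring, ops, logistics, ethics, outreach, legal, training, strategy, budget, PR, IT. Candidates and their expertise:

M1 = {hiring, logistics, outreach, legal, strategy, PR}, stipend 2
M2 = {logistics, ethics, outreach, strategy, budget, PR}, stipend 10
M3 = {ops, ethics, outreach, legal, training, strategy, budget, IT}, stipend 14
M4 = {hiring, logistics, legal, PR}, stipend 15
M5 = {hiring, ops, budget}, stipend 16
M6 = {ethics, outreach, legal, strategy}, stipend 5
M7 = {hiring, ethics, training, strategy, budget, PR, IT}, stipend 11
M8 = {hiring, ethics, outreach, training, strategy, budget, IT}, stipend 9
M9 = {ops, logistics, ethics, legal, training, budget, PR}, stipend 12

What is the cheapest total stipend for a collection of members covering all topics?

M1, M3 cover every topic at stipend 2 + 14 = 16.
Any cover uses at least 2 members; among all covering selections none totals below 16.

16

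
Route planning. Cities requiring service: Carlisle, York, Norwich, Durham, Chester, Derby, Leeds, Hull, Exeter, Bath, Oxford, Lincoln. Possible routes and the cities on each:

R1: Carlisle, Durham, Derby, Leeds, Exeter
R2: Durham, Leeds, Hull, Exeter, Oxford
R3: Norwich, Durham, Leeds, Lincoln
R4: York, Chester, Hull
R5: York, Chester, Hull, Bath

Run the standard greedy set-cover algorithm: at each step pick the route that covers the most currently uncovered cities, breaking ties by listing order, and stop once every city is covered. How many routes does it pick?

Pick 1: R1 covers 5 new cities (Carlisle, Durham, Derby, Leeds, Exeter).
Pick 2: R5 covers 4 new cities (York, Chester, Hull, Bath).
Pick 3: R3 covers 2 new cities (Norwich, Lincoln).
Pick 4: R2 covers 1 new cities (Oxford).
Greedy uses 4 routes.

4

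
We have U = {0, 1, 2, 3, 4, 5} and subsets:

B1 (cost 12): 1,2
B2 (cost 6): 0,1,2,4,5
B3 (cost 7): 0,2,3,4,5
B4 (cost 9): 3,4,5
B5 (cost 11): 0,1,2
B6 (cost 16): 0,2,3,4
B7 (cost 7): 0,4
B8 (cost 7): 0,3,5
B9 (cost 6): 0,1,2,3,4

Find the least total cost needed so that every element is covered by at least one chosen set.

12

B2, B9 cover every element at cost 6 + 6 = 12.
Any cover uses at least 2 sets; among all covering selections none totals below 12.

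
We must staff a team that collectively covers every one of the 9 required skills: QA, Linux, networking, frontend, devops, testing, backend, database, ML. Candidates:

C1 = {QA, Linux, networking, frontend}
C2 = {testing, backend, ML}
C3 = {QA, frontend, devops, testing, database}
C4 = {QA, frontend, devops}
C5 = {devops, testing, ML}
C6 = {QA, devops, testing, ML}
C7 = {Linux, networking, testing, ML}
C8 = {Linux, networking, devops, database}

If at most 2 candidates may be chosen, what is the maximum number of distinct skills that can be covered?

8

Choosing C3, C7 covers {QA, Linux, networking, frontend, devops, testing, database, ML} — 8 skills.
No choice of 2 candidates does better; here backend is left uncovered.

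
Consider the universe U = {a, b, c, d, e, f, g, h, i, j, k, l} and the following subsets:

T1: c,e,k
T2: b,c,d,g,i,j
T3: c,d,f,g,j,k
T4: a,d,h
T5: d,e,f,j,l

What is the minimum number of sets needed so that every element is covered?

4

T1, T2, T4, T5 together cover {a, b, c, d, e, f, g, h, i, j, k, l} — every element.
No 3 of the 5 sets cover everything (all 10 triples fall short), so 4 is minimum.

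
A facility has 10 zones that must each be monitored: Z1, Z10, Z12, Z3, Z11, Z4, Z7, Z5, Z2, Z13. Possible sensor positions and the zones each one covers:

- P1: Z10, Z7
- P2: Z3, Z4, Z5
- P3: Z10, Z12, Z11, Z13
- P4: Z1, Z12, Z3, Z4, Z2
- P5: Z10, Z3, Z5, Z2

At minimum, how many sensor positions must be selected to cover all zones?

P1, P2, P3, P4 together cover {Z1, Z10, Z12, Z3, Z11, Z4, Z7, Z5, Z2, Z13} — every zone.
No 3 of the 5 sensor positions cover everything (all 10 triples fall short), so 4 is minimum.

4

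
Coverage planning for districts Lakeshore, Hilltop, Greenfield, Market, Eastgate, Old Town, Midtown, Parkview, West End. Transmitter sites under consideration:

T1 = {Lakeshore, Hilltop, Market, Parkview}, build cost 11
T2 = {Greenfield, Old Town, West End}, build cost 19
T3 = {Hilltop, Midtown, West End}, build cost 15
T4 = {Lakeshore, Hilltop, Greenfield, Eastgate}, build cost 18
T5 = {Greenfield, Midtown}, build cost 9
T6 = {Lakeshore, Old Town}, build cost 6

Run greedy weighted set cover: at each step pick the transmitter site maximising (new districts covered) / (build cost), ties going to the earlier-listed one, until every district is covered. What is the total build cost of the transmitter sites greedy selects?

Pick 1: T1 adds 4 new (Lakeshore, Hilltop, Market, Parkview) at build cost 11 (ratio 4/11).
Pick 2: T5 adds 2 new (Greenfield, Midtown) at build cost 9 (ratio 2/9).
Pick 3: T6 adds 1 new (Old Town) at build cost 6 (ratio 1/6).
Pick 4: T3 adds 1 new (West End) at build cost 15 (ratio 1/15).
Pick 5: T4 adds 1 new (Eastgate) at build cost 18 (ratio 1/18).
Greedy total build cost: 11 + 9 + 6 + 15 + 18 = 59. (The true optimum is 50, so greedy overshoots here.)

59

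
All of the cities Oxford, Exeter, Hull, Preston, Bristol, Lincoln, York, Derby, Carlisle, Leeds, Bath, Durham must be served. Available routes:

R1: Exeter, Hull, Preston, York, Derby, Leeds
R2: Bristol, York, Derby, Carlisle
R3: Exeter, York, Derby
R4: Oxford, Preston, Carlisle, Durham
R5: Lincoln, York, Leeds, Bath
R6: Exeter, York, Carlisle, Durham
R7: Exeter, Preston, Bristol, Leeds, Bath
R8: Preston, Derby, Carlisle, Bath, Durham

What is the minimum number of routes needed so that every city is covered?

4

R1, R2, R4, R5 together cover {Oxford, Exeter, Hull, Preston, Bristol, Lincoln, York, Derby, Carlisle, Leeds, Bath, Durham} — every city.
No 3 of the 8 routes cover everything (all 56 triples fall short), so 4 is minimum.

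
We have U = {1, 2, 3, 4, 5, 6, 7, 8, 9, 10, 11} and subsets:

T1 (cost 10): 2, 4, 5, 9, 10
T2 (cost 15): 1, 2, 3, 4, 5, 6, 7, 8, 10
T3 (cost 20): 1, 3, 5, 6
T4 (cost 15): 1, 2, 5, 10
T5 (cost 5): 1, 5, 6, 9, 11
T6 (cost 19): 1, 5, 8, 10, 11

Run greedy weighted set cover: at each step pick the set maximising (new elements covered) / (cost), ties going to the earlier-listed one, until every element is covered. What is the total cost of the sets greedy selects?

Pick 1: T5 adds 5 new (1, 5, 6, 9, 11) at cost 5 (ratio 5/5).
Pick 2: T2 adds 6 new (2, 3, 4, 7, 8, 10) at cost 15 (ratio 6/15).
Greedy total cost: 5 + 15 = 20.

20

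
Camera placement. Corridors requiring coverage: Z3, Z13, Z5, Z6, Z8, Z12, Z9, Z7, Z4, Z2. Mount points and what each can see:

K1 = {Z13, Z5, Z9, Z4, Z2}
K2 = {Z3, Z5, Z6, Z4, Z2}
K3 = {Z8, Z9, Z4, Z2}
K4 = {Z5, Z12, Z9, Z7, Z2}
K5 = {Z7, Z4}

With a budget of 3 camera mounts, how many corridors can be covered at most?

Choosing K1, K2, K4 covers {Z3, Z13, Z5, Z6, Z12, Z9, Z7, Z4, Z2} — 9 corridors.
No choice of 3 camera mounts does better; here Z8 is left uncovered.

9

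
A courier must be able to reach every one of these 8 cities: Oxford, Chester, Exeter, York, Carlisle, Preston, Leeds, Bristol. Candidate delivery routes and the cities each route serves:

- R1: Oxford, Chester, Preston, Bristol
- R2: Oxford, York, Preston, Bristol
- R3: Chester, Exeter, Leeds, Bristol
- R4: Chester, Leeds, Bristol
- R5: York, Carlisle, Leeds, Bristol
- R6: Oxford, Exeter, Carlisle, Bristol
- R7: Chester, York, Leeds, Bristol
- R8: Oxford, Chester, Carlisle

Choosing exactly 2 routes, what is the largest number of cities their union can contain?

7

Choosing R1, R5 covers {Oxford, Chester, York, Carlisle, Preston, Leeds, Bristol} — 7 cities.
No choice of 2 routes does better; here Exeter is left uncovered.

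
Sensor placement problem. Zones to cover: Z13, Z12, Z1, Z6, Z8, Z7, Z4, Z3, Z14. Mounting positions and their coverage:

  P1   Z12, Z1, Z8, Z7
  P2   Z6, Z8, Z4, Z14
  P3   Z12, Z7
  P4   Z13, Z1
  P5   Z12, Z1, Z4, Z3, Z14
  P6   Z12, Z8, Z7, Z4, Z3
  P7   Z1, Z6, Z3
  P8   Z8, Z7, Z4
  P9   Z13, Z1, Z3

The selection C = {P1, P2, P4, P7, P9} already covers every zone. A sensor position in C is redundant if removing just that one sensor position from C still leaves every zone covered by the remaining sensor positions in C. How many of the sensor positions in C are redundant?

Drop P1: Z12, Z7 uncovered — not redundant.
Drop P2: Z4, Z14 uncovered — not redundant.
Drop P4: the rest still cover every zone — redundant.
Drop P7: the rest still cover every zone — redundant.
Drop P9: the rest still cover every zone — redundant.
3 redundant: P4, P7, P9.

3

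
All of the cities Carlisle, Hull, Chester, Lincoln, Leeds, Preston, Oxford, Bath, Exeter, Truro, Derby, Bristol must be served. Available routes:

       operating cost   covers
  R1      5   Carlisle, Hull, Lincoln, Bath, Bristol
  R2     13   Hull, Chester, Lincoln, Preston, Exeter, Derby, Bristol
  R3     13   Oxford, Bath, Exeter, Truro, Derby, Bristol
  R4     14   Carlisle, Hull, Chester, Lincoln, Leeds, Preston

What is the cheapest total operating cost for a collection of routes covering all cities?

R3, R4 cover every city at operating cost 13 + 14 = 27.
Any cover uses at least 2 routes; among all covering selections none totals below 27.

27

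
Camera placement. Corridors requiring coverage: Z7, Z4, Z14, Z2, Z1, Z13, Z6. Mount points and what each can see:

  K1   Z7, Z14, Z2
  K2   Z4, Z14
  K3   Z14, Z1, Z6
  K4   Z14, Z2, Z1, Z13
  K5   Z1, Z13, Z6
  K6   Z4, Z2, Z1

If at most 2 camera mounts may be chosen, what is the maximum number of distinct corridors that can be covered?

Choosing K1, K5 covers {Z7, Z14, Z2, Z1, Z13, Z6} — 6 corridors.
No choice of 2 camera mounts does better; here Z4 is left uncovered.

6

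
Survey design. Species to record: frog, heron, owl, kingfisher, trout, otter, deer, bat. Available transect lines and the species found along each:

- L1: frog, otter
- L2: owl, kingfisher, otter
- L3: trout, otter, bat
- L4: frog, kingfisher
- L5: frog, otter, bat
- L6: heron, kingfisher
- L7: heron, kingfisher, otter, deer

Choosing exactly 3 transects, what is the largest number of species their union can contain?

Choosing L1, L3, L7 covers {frog, heron, kingfisher, trout, otter, deer, bat} — 7 species.
No choice of 3 transects does better; here owl is left uncovered.

7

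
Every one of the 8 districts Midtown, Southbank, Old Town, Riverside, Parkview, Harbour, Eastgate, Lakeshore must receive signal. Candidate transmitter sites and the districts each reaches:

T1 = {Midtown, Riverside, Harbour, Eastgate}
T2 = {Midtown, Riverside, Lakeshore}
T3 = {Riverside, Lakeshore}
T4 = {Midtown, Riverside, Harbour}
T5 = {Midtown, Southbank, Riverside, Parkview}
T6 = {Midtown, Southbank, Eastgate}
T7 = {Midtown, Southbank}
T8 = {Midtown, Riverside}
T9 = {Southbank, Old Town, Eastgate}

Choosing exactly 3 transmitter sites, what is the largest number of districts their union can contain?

7

Choosing T1, T2, T5 covers {Midtown, Southbank, Riverside, Parkview, Harbour, Eastgate, Lakeshore} — 7 districts.
No choice of 3 transmitter sites does better; here Old Town is left uncovered.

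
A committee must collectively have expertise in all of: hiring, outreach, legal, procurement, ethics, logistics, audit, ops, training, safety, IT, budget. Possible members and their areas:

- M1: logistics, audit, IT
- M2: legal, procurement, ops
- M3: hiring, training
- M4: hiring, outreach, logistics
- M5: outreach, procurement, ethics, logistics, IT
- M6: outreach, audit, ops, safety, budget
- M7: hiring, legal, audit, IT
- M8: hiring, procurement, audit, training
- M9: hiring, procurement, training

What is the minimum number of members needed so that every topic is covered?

M2, M3, M5, M6 together cover {hiring, outreach, legal, procurement, ethics, logistics, audit, ops, training, safety, IT, budget} — every topic.
No 3 of the 9 members cover everything (all 84 triples fall short), so 4 is minimum.

4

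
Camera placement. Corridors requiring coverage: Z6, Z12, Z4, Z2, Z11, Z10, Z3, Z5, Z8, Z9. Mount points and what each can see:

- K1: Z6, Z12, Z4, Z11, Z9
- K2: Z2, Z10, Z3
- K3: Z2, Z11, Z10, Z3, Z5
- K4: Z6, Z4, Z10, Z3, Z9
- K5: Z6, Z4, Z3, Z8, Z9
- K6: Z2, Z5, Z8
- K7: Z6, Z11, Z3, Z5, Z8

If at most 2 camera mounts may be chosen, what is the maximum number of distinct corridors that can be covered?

9

Choosing K1, K3 covers {Z6, Z12, Z4, Z2, Z11, Z10, Z3, Z5, Z9} — 9 corridors.
No choice of 2 camera mounts does better; here Z8 is left uncovered.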